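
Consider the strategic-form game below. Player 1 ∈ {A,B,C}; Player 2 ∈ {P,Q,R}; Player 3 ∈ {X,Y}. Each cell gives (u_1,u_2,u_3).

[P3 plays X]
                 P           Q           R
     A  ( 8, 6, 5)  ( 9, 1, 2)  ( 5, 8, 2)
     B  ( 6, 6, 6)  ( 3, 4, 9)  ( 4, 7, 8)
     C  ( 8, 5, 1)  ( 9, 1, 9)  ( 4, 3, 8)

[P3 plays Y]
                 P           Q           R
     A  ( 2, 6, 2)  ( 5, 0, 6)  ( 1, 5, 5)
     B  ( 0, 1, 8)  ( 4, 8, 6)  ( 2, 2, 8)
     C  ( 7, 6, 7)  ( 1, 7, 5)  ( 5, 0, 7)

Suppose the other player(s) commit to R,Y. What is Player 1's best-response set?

P1 best: {C}

u_1(A vs R,Y) = 1
u_1(B vs R,Y) = 2
u_1(C vs R,Y) = 5
max payoff 5 at {C}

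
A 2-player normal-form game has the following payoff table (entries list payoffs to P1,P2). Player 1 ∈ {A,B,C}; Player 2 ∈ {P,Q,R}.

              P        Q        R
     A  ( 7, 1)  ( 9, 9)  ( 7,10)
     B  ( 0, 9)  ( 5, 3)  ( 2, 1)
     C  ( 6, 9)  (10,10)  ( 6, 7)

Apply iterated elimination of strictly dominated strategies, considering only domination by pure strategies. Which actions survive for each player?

P1 drop B (A beats it: P:7>0 Q:9>5 R:7>2)
P2 drop P (Q beats it: A:9>1 C:10>9)
P1→{A,C} P2→{Q,R}

Remaining: P1:{A,C} P2:{Q,R}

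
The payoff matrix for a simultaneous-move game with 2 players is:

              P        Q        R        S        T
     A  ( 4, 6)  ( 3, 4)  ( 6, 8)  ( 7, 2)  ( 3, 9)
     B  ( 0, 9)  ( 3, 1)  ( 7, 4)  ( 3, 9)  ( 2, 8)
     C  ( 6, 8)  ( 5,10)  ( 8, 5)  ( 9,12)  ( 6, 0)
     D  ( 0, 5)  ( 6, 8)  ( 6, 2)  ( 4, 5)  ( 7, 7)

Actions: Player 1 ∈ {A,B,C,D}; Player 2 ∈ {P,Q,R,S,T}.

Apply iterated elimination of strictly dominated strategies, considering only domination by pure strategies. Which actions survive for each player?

IESDS → P1:{C,D} P2:{Q,S}

P1 drop A (C beats it: P:6>4 Q:5>3 R:8>6 S:9>7 T:6>3)
P1 drop B (C beats it: P:6>0 Q:5>3 R:8>7 S:9>3 T:6>2)
P2 drop P (Q beats it: C:10>8 D:8>5)
P2 drop R (Q beats it: C:10>5 D:8>2)
P2 drop T (Q beats it: C:10>0 D:8>7)
P1→{C,D} P2→{Q,S}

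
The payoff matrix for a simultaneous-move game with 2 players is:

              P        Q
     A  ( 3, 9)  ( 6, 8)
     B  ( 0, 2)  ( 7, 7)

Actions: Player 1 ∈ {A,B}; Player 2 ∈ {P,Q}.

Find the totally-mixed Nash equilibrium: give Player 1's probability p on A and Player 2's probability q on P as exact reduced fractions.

P1 indiff ⇒ q·3+(1-q)·6 = q·0+(1-q)·7 ⇒ q(3) = (1-q)(1) ⇒ q = 1/4
P2 indiff ⇒ p·9+(1-p)·2 = p·8+(1-p)·7 ⇒ p(1) = (1-p)(5) ⇒ p = 5/6

(p,q) = (5/6, 1/4)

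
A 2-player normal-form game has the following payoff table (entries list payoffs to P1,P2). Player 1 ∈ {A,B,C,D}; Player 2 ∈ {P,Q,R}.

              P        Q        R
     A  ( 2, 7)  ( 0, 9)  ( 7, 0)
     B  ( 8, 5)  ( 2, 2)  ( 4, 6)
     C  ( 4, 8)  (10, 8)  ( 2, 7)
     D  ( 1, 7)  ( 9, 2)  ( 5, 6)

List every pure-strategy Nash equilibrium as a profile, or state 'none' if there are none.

(A,P): not NE [P1→B gives 8>2; P2→Q gives 9>7]
(A,Q): not NE [P1→C gives 10>0]
(A,R): not NE [P2→Q gives 9>0]
(B,P): not NE [P2→R gives 6>5]
(B,Q): not NE [P1→C gives 10>2; P2→R gives 6>2]
(B,R): not NE [P1→A gives 7>4]
(C,P): not NE [P1→B gives 8>4]
(C,Q): NE
(C,R): not NE [P1→A gives 7>2; P2→Q gives 8>7]
(D,P): not NE [P1→B gives 8>1]
(D,Q): not NE [P1→C gives 10>9; P2→P gives 7>2]
(D,R): not NE [P1→A gives 7>5; P2→P gives 7>6]

NE set: (C,Q)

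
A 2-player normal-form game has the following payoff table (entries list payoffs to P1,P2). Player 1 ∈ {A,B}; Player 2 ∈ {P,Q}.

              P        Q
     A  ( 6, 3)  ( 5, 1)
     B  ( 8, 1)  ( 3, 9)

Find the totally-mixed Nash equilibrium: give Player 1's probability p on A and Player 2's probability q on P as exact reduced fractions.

(p,q) = (4/5, 1/2)

P1 indiff ⇒ q·6+(1-q)·5 = q·8+(1-q)·3 ⇒ q(-2) = (1-q)(-2) ⇒ q = 1/2
P2 indiff ⇒ p·3+(1-p)·1 = p·1+(1-p)·9 ⇒ p(2) = (1-p)(8) ⇒ p = 4/5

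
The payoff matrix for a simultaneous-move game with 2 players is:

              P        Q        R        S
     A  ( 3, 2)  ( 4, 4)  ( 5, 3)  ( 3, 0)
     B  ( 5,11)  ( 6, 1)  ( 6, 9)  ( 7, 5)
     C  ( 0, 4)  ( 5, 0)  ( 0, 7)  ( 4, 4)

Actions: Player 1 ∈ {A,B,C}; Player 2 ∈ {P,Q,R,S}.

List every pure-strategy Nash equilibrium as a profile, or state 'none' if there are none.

(A,P): not NE [P1→B gives 5>3; P2→Q gives 4>2]
(A,Q): not NE [P1→B gives 6>4]
(A,R): not NE [P1→B gives 6>5; P2→Q gives 4>3]
(A,S): not NE [P1→B gives 7>3; P2→Q gives 4>0]
(B,P): NE
(B,Q): not NE [P2→P gives 11>1]
(B,R): not NE [P2→P gives 11>9]
(B,S): not NE [P2→P gives 11>5]
(C,P): not NE [P1→B gives 5>0; P2→R gives 7>4]
(C,Q): not NE [P1→B gives 6>5; P2→R gives 7>0]
(C,R): not NE [P1→B gives 6>0]
(C,S): not NE [P1→B gives 7>4; P2→R gives 7>4]

Nash profiles: (B,P)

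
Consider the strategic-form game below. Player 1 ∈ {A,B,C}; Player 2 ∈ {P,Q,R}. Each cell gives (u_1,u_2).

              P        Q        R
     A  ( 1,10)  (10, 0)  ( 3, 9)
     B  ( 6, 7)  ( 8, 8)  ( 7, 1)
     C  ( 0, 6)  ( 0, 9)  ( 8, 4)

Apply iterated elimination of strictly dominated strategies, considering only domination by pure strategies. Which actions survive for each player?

Remaining: P1:{A,B} P2:{P,Q}

P2 drop R (P beats it: A:10>9 B:7>1 C:6>4)
P1 drop C (A beats it: P:1>0 Q:10>0)
P1→{A,B} P2→{P,Q}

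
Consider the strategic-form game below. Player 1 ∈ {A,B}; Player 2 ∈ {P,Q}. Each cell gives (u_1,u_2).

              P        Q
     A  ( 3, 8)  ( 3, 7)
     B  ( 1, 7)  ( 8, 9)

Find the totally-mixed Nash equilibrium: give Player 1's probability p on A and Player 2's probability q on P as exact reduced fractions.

P1 indiff ⇒ q·3+(1-q)·3 = q·1+(1-q)·8 ⇒ q(2) = (1-q)(5) ⇒ q = 5/7
P2 indiff ⇒ p·8+(1-p)·7 = p·7+(1-p)·9 ⇒ p(1) = (1-p)(2) ⇒ p = 2/3

p=2/3, q=5/7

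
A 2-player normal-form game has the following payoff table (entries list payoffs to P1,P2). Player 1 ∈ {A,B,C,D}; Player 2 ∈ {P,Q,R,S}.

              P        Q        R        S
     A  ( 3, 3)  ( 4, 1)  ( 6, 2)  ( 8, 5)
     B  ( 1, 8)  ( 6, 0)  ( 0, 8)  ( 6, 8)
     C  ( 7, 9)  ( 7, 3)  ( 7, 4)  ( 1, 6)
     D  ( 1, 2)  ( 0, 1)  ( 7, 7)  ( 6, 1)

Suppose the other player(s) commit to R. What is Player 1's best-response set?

u_1(A vs R) = 6
u_1(B vs R) = 0
u_1(C vs R) = 7
u_1(D vs R) = 7
max payoff 7 at {C,D}

argmax u_1 = {C,D}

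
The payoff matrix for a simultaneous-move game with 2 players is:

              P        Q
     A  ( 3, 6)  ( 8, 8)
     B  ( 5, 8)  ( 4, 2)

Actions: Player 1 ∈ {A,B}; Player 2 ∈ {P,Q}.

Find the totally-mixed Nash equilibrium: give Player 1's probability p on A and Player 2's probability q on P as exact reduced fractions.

P1 mixes 3/4 on A; P2 mixes 2/3 on P

P1 indiff ⇒ q·3+(1-q)·8 = q·5+(1-q)·4 ⇒ q(-2) = (1-q)(-4) ⇒ q = 2/3
P2 indiff ⇒ p·6+(1-p)·8 = p·8+(1-p)·2 ⇒ p(-2) = (1-p)(-6) ⇒ p = 3/4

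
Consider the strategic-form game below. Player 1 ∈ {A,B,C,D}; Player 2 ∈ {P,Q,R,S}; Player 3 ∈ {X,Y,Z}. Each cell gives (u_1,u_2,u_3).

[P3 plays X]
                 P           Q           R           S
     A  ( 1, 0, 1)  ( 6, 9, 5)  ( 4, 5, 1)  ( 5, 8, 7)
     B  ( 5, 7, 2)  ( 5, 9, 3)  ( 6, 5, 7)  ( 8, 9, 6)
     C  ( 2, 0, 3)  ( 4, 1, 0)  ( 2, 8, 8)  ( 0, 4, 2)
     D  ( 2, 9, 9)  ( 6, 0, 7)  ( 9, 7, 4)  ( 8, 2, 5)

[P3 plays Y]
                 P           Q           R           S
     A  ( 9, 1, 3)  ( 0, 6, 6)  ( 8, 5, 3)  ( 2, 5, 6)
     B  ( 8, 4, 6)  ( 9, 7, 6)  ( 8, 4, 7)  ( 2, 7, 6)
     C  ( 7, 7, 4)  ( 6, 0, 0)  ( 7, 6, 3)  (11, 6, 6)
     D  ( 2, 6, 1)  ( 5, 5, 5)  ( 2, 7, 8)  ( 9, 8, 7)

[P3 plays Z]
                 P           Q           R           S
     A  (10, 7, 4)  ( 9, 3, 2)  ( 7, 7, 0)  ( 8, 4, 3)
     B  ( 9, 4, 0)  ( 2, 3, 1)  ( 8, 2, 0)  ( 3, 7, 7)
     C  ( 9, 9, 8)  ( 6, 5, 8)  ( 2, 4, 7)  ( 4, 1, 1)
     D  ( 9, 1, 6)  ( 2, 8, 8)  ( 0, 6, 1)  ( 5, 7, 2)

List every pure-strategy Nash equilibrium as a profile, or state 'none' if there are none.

(A,P,X): not NE [P1→B gives 5>1; P2→Q gives 9>0; P3→Z gives 4>1]
(A,P,Y): not NE [P2→Q gives 6>1; P3→Z gives 4>3]
(A,P,Z): NE
(A,Q,X): not NE [P3→Y gives 6>5]
(A,Q,Y): not NE [P1→B gives 9>0]
(A,Q,Z): not NE [P2→R gives 7>3; P3→Y gives 6>2]
(A,R,X): not NE [P1→D gives 9>4; P2→Q gives 9>5; P3→Y gives 3>1]
(A,R,Y): not NE [P2→Q gives 6>5]
(A,R,Z): not NE [P1→B gives 8>7; P3→Y gives 3>0]
(A,S,X): not NE [P1→D gives 8>5; P2→Q gives 9>8]
(A,S,Y): not NE [P1→C gives 11>2; P2→Q gives 6>5; P3→X gives 7>6]
(A,S,Z): not NE [P2→R gives 7>4; P3→X gives 7>3]
(B,P,X): not NE [P2→S gives 9>7; P3→Y gives 6>2]
(B,P,Y): not NE [P1→A gives 9>8; P2→S gives 7>4]
(B,P,Z): not NE [P1→A gives 10>9; P2→S gives 7>4; P3→Y gives 6>0]
(B,Q,X): not NE [P1→D gives 6>5; P3→Y gives 6>3]
(B,Q,Y): NE
(B,Q,Z): not NE [P1→A gives 9>2; P2→S gives 7>3; P3→Y gives 6>1]
(B,R,X): not NE [P1→D gives 9>6; P2→S gives 9>5]
(B,R,Y): not NE [P2→S gives 7>4]
(B,R,Z): not NE [P2→S gives 7>2; P3→Y gives 7>0]
(B,S,X): not NE [P3→Z gives 7>6]
(B,S,Y): not NE [P1→C gives 11>2; P3→Z gives 7>6]
(B,S,Z): not NE [P1→A gives 8>3]
(C,P,X): not NE [P1→B gives 5>2; P2→R gives 8>0; P3→Z gives 8>3]
(C,P,Y): not NE [P1→A gives 9>7; P3→Z gives 8>4]
(C,P,Z): not NE [P1→A gives 10>9]
(C,Q,X): not NE [P1→D gives 6>4; P2→R gives 8>1; P3→Z gives 8>0]
(C,Q,Y): not NE [P1→B gives 9>6; P2→P gives 7>0; P3→Z gives 8>0]
(C,Q,Z): not NE [P1→A gives 9>6; P2→P gives 9>5]
(C,R,X): not NE [P1→D gives 9>2]
(C,R,Y): not NE [P1→B gives 8>7; P2→P gives 7>6; P3→X gives 8>3]
(C,R,Z): not NE [P1→B gives 8>2; P2→P gives 9>4; P3→X gives 8>7]
(C,S,X): not NE [P1→D gives 8>0; P2→R gives 8>4; P3→Y gives 6>2]
(C,S,Y): not NE [P2→P gives 7>6]
(C,S,Z): not NE [P1→A gives 8>4; P2→P gives 9>1; P3→Y gives 6>1]
(D,P,X): not NE [P1→B gives 5>2]
(D,P,Y): not NE [P1→A gives 9>2; P2→S gives 8>6; P3→X gives 9>1]
(D,P,Z): not NE [P1→A gives 10>9; P2→Q gives 8>1; P3→X gives 9>6]
(D,Q,X): not NE [P2→P gives 9>0; P3→Z gives 8>7]
(D,Q,Y): not NE [P1→B gives 9>5; P2→S gives 8>5; P3→Z gives 8>5]
(D,Q,Z): not NE [P1→A gives 9>2]
(D,R,X): not NE [P2→P gives 9>7; P3→Y gives 8>4]
(D,R,Y): not NE [P1→B gives 8>2; P2→S gives 8>7]
(D,R,Z): not NE [P1→B gives 8>0; P2→Q gives 8>6; P3→Y gives 8>1]
(D,S,X): not NE [P2→P gives 9>2; P3→Y gives 7>5]
(D,S,Y): not NE [P1→C gives 11>9]
(D,S,Z): not NE [P1→A gives 8>5; P2→Q gives 8>7; P3→Y gives 7>2]

Nash profiles: (A,P,Z), (B,Q,Y)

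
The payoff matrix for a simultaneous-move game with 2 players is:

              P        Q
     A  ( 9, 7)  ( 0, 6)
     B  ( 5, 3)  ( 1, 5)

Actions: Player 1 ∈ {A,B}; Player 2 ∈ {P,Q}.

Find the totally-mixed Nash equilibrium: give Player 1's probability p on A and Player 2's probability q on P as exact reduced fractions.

P1 indiff ⇒ q·9+(1-q)·0 = q·5+(1-q)·1 ⇒ q(4) = (1-q)(1) ⇒ q = 1/5
P2 indiff ⇒ p·7+(1-p)·3 = p·6+(1-p)·5 ⇒ p(1) = (1-p)(2) ⇒ p = 2/3

P1 mixes 2/3 on A; P2 mixes 1/5 on P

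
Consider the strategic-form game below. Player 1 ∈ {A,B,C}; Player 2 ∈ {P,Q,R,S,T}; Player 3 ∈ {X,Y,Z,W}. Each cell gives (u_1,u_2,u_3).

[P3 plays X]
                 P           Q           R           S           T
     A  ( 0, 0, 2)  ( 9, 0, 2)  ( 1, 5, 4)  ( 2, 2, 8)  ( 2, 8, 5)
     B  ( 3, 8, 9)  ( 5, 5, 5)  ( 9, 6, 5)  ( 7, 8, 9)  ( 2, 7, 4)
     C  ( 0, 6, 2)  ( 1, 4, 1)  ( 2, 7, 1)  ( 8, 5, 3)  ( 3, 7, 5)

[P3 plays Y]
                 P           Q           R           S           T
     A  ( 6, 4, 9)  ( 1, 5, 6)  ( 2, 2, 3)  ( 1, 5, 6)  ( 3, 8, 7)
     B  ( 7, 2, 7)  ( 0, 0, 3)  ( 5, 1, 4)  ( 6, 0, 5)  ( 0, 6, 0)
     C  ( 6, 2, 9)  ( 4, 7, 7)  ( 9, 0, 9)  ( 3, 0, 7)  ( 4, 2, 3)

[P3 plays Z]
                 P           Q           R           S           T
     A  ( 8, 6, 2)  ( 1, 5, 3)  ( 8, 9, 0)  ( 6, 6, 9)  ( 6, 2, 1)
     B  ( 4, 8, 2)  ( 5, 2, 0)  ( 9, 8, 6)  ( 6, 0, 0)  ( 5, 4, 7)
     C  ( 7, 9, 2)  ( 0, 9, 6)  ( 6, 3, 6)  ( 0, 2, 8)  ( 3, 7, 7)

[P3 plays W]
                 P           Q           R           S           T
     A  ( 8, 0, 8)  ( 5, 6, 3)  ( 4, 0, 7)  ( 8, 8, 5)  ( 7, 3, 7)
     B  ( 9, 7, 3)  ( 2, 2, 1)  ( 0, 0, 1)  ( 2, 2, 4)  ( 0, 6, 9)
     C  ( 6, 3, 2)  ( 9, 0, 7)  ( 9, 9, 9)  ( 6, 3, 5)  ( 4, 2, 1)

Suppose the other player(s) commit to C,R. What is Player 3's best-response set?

argmax u_3 = {Y,W}

u_3(X vs C,R) = 1
u_3(Y vs C,R) = 9
u_3(Z vs C,R) = 6
u_3(W vs C,R) = 9
max payoff 9 at {Y,W}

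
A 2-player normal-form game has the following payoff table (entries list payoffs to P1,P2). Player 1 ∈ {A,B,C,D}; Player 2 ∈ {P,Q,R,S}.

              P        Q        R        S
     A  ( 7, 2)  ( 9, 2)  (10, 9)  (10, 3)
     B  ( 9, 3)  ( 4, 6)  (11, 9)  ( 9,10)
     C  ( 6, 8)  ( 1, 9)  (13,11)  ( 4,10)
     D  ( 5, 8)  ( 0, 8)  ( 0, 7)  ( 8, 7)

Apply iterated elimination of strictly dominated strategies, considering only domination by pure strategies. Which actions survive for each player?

P1 drop D (A beats it: P:7>5 Q:9>0 R:10>0 S:10>8)
P2 drop P (R beats it: A:9>2 B:9>3 C:11>8)
P2 drop Q (R beats it: A:9>2 B:9>6 C:11>9)
P1→{A,B,C} P2→{R,S}

IESDS → P1:{A,B,C} P2:{R,S}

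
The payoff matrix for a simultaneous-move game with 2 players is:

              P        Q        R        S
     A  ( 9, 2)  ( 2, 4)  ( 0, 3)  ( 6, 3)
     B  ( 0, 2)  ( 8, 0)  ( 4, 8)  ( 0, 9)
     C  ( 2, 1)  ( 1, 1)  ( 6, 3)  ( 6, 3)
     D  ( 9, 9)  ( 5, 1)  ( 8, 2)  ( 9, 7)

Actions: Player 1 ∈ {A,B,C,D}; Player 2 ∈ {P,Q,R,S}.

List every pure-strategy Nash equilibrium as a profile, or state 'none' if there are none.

NE set: (D,P)

(A,P): not NE [P2→Q gives 4>2]
(A,Q): not NE [P1→B gives 8>2]
(A,R): not NE [P1→D gives 8>0; P2→Q gives 4>3]
(A,S): not NE [P1→D gives 9>6; P2→Q gives 4>3]
(B,P): not NE [P1→D gives 9>0; P2→S gives 9>2]
(B,Q): not NE [P2→S gives 9>0]
(B,R): not NE [P1→D gives 8>4; P2→S gives 9>8]
(B,S): not NE [P1→D gives 9>0]
(C,P): not NE [P1→D gives 9>2; P2→S gives 3>1]
(C,Q): not NE [P1→B gives 8>1; P2→S gives 3>1]
(C,R): not NE [P1→D gives 8>6]
(C,S): not NE [P1→D gives 9>6]
(D,P): NE
(D,Q): not NE [P1→B gives 8>5; P2→P gives 9>1]
(D,R): not NE [P2→P gives 9>2]
(D,S): not NE [P2→P gives 9>7]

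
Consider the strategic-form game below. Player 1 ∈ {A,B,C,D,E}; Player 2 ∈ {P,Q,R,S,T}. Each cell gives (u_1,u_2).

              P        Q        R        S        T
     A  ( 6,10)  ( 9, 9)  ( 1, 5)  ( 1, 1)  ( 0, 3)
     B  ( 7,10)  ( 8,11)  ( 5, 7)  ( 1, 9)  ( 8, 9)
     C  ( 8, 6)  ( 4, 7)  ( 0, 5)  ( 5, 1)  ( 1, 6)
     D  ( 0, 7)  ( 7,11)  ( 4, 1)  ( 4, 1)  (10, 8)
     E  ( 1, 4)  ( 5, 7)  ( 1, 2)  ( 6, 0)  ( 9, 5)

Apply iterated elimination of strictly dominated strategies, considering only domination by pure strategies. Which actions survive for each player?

IESDS → P1:{A,B,C} P2:{P,Q}

P2 drop R (P beats it: A:10>5 B:10>7 C:6>5 D:7>1 E:4>2)
P2 drop S (P beats it: A:10>1 B:10>9 C:6>1 D:7>1 E:4>0)
P2 drop T (Q beats it: A:9>3 B:11>9 C:7>6 D:11>8 E:7>5)
P1 drop D (A beats it: P:6>0 Q:9>7)
P1 drop E (A beats it: P:6>1 Q:9>5)
P1→{A,B,C} P2→{P,Q}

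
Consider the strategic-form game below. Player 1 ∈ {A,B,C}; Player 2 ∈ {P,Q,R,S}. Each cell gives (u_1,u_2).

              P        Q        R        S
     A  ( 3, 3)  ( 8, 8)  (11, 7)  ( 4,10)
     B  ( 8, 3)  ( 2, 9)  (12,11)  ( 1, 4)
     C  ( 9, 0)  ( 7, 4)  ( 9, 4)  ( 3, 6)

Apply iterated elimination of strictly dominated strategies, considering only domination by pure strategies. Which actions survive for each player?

P2 drop P (Q beats it: A:8>3 B:9>3 C:4>0)
P1 drop C (A beats it: Q:8>7 R:11>9 S:4>3)
P1→{A,B} P2→{Q,R,S}

Remaining: P1:{A,B} P2:{Q,R,S}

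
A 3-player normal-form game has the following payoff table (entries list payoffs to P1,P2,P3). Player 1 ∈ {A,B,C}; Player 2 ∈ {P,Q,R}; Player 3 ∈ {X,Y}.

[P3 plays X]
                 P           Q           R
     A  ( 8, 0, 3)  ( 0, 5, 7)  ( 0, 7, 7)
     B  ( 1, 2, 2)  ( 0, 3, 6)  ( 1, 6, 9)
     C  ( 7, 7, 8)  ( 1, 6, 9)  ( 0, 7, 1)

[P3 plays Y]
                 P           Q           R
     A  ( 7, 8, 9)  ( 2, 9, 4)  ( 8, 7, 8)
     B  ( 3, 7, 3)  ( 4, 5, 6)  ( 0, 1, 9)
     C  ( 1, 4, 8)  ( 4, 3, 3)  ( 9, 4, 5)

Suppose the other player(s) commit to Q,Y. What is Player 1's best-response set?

u_1(A vs Q,Y) = 2
u_1(B vs Q,Y) = 4
u_1(C vs Q,Y) = 4
max payoff 4 at {B,C}

BR_1 = {B,C}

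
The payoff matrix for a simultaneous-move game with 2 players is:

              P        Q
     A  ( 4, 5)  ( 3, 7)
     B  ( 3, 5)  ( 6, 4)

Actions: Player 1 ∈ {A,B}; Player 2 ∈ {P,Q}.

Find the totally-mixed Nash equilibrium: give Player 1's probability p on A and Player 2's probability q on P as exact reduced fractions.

P1 indiff ⇒ q·4+(1-q)·3 = q·3+(1-q)·6 ⇒ q(1) = (1-q)(3) ⇒ q = 3/4
P2 indiff ⇒ p·5+(1-p)·5 = p·7+(1-p)·4 ⇒ p(-2) = (1-p)(-1) ⇒ p = 1/3

p=1/3, q=3/4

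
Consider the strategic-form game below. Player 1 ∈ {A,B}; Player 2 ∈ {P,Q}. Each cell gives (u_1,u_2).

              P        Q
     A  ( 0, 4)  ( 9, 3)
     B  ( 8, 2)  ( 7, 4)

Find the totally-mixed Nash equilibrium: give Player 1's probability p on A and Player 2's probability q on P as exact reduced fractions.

(p,q) = (2/3, 1/5)

P1 indiff ⇒ q·0+(1-q)·9 = q·8+(1-q)·7 ⇒ q(-8) = (1-q)(-2) ⇒ q = 1/5
P2 indiff ⇒ p·4+(1-p)·2 = p·3+(1-p)·4 ⇒ p(1) = (1-p)(2) ⇒ p = 2/3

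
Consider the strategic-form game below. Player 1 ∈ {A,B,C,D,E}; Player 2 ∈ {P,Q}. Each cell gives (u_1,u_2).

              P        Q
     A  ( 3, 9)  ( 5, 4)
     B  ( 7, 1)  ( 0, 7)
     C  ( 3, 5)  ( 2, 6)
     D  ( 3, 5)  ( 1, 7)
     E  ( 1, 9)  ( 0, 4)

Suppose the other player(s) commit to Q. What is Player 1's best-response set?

P1 best: {A}

u_1(A vs Q) = 5
u_1(B vs Q) = 0
u_1(C vs Q) = 2
u_1(D vs Q) = 1
u_1(E vs Q) = 0
max payoff 5 at {A}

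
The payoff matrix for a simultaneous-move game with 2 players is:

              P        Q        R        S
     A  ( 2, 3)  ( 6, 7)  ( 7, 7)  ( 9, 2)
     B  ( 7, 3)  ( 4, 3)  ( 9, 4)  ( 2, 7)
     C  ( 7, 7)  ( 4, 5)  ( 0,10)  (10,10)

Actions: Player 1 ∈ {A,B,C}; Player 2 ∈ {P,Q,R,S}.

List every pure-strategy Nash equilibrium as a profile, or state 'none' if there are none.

NE set: (A,Q), (C,S)

(A,P): not NE [P1→C gives 7>2; P2→R gives 7>3]
(A,Q): NE
(A,R): not NE [P1→B gives 9>7]
(A,S): not NE [P1→C gives 10>9; P2→R gives 7>2]
(B,P): not NE [P2→S gives 7>3]
(B,Q): not NE [P1→A gives 6>4; P2→S gives 7>3]
(B,R): not NE [P2→S gives 7>4]
(B,S): not NE [P1→C gives 10>2]
(C,P): not NE [P2→S gives 10>7]
(C,Q): not NE [P1→A gives 6>4; P2→S gives 10>5]
(C,R): not NE [P1→B gives 9>0]
(C,S): NE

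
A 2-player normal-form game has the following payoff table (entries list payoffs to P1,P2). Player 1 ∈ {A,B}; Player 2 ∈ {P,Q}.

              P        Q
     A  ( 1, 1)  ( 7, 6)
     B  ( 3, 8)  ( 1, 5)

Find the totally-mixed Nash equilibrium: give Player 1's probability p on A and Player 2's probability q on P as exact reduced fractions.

P1 indiff ⇒ q·1+(1-q)·7 = q·3+(1-q)·1 ⇒ q(-2) = (1-q)(-6) ⇒ q = 3/4
P2 indiff ⇒ p·1+(1-p)·8 = p·6+(1-p)·5 ⇒ p(-5) = (1-p)(-3) ⇒ p = 3/8

(p,q) = (3/8, 3/4)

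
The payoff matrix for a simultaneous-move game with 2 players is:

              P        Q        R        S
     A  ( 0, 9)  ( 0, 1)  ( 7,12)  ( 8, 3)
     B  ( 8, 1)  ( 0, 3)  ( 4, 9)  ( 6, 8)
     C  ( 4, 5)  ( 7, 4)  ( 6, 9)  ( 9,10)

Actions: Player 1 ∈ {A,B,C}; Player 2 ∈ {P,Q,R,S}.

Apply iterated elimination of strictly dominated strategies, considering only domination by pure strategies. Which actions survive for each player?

Survivors P1:{A,C} P2:{R,S}

P2 drop P (R beats it: A:12>9 B:9>1 C:9>5)
P1 drop B (C beats it: Q:7>0 R:6>4 S:9>6)
P2 drop Q (R beats it: A:12>1 C:9>4)
P1→{A,C} P2→{R,S}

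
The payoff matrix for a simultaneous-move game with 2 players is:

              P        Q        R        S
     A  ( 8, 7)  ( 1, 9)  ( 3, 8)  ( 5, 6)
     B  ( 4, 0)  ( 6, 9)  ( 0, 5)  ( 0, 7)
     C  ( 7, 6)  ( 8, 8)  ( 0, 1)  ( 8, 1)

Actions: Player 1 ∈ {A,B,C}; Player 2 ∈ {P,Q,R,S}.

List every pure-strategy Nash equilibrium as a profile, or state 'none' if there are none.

Nash profiles: (C,Q)

(A,P): not NE [P2→Q gives 9>7]
(A,Q): not NE [P1→C gives 8>1]
(A,R): not NE [P2→Q gives 9>8]
(A,S): not NE [P1→C gives 8>5; P2→Q gives 9>6]
(B,P): not NE [P1→A gives 8>4; P2→Q gives 9>0]
(B,Q): not NE [P1→C gives 8>6]
(B,R): not NE [P1→A gives 3>0; P2→Q gives 9>5]
(B,S): not NE [P1→C gives 8>0; P2→Q gives 9>7]
(C,P): not NE [P1→A gives 8>7; P2→Q gives 8>6]
(C,Q): NE
(C,R): not NE [P1→A gives 3>0; P2→Q gives 8>1]
(C,S): not NE [P2→Q gives 8>1]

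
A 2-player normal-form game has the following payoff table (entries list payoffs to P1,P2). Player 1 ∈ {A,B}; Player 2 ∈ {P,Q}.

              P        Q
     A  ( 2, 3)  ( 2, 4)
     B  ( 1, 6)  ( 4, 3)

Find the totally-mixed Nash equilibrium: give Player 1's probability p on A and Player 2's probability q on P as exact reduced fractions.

P1 indiff ⇒ q·2+(1-q)·2 = q·1+(1-q)·4 ⇒ q(1) = (1-q)(2) ⇒ q = 2/3
P2 indiff ⇒ p·3+(1-p)·6 = p·4+(1-p)·3 ⇒ p(-1) = (1-p)(-3) ⇒ p = 3/4

p=3/4, q=2/3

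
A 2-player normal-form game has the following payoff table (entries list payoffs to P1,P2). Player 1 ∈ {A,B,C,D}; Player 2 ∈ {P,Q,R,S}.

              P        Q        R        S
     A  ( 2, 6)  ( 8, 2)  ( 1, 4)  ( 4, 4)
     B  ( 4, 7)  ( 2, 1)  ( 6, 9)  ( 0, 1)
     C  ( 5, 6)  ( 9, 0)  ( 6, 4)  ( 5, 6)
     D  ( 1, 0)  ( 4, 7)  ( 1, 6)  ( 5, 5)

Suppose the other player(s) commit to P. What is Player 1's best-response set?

BR_1 = {C}

u_1(A vs P) = 2
u_1(B vs P) = 4
u_1(C vs P) = 5
u_1(D vs P) = 1
max payoff 5 at {C}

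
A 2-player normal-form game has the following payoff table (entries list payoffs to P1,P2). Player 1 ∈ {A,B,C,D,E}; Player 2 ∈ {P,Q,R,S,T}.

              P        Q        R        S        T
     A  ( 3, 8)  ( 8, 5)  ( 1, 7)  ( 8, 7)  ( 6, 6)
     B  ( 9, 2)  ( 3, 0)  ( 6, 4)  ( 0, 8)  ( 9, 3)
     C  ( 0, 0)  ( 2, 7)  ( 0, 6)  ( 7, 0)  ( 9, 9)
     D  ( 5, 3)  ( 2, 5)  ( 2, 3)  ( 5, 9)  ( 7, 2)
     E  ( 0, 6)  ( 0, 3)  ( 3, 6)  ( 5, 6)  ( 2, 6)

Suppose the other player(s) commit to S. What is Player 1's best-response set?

BR_1 = {A}

u_1(A vs S) = 8
u_1(B vs S) = 0
u_1(C vs S) = 7
u_1(D vs S) = 5
u_1(E vs S) = 5
max payoff 8 at {A}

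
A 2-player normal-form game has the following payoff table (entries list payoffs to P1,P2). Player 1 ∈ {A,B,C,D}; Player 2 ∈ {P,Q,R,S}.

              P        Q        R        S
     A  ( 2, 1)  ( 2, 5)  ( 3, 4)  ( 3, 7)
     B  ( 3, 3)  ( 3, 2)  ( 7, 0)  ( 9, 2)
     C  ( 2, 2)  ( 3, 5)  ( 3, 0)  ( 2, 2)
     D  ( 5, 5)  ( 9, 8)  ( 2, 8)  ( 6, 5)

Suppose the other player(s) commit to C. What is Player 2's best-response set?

u_2(P vs C) = 2
u_2(Q vs C) = 5
u_2(R vs C) = 0
u_2(S vs C) = 2
max payoff 5 at {Q}

P2 best: {Q}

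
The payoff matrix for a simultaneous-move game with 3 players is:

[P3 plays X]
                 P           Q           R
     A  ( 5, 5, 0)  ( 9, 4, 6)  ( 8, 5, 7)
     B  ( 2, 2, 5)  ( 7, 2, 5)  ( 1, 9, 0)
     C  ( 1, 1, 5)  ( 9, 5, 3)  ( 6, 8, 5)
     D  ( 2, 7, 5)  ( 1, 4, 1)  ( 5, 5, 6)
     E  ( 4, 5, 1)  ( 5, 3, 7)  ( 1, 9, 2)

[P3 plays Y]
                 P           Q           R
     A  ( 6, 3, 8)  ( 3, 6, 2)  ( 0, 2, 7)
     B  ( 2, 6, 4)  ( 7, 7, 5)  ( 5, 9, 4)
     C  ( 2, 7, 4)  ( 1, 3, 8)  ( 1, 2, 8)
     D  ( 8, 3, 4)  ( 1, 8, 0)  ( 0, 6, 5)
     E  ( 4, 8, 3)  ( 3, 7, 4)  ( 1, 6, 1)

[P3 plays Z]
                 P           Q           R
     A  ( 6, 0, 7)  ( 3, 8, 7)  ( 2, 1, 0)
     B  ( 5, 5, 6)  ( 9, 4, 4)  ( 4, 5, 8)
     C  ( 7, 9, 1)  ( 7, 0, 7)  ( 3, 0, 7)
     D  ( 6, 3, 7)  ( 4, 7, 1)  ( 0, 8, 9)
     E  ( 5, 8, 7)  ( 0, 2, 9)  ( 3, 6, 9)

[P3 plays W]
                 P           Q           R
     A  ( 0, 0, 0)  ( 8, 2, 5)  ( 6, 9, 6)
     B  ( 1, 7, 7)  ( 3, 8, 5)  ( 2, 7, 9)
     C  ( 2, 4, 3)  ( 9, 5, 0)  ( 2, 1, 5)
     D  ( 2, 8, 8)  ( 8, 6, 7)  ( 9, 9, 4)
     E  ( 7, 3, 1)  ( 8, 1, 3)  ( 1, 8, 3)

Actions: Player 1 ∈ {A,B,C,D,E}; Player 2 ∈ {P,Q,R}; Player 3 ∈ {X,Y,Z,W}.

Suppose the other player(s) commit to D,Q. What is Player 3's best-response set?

u_3(X vs D,Q) = 1
u_3(Y vs D,Q) = 0
u_3(Z vs D,Q) = 1
u_3(W vs D,Q) = 7
max payoff 7 at {W}

argmax u_3 = {W}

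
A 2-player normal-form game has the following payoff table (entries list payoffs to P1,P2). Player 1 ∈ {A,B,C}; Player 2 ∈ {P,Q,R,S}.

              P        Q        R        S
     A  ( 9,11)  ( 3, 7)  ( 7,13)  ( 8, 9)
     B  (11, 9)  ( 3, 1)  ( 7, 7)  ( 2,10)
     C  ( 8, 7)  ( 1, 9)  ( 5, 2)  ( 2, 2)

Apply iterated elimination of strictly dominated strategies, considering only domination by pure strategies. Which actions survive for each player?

Remaining: P1:{A,B} P2:{P,R,S}

P1 drop C (A beats it: P:9>8 Q:3>1 R:7>5 S:8>2)
P2 drop Q (P beats it: A:11>7 B:9>1)
P1→{A,B} P2→{P,R,S}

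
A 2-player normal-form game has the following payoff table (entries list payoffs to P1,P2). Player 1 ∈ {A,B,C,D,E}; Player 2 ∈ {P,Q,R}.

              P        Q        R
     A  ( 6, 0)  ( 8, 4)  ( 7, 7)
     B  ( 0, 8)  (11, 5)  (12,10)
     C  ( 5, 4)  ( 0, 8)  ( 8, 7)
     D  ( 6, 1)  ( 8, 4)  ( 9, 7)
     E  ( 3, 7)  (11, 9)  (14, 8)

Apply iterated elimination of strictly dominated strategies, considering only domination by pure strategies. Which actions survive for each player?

Remaining: P1:{B,E} P2:{Q,R}

P1 drop C (D beats it: P:6>5 Q:8>0 R:9>8)
P2 drop P (R beats it: A:7>0 B:10>8 D:7>1 E:8>7)
P1 drop A (B beats it: Q:11>8 R:12>7)
P1 drop D (B beats it: Q:11>8 R:12>9)
P1→{B,E} P2→{Q,R}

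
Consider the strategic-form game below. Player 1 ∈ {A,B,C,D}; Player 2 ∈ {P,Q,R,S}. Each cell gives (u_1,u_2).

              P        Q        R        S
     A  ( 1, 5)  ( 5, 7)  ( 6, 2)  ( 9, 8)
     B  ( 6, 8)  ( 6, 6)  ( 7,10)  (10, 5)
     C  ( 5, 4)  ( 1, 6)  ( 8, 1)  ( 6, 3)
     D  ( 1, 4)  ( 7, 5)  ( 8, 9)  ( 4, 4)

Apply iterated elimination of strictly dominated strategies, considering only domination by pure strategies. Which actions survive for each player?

P1 drop A (B beats it: P:6>1 Q:6>5 R:7>6 S:10>9)
P2 drop S (Q beats it: B:6>5 C:6>3 D:5>4)
P1→{B,C,D} P2→{P,Q,R}

Survivors P1:{B,C,D} P2:{P,Q,R}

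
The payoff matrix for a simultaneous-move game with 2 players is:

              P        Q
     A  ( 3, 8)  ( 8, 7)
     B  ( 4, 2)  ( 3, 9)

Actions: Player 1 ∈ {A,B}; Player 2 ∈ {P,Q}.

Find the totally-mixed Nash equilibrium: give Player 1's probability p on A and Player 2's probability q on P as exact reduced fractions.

P1 indiff ⇒ q·3+(1-q)·8 = q·4+(1-q)·3 ⇒ q(-1) = (1-q)(-5) ⇒ q = 5/6
P2 indiff ⇒ p·8+(1-p)·2 = p·7+(1-p)·9 ⇒ p(1) = (1-p)(7) ⇒ p = 7/8

(p,q) = (7/8, 5/6)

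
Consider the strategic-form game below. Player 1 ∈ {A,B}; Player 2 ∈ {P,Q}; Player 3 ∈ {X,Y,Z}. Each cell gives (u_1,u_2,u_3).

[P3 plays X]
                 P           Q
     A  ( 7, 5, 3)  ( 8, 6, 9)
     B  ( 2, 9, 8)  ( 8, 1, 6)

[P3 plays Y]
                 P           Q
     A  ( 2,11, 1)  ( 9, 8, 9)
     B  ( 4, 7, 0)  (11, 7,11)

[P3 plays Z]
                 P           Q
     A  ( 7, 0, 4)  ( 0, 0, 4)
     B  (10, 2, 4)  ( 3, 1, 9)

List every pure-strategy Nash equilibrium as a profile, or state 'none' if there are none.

NE set: (A,Q,X), (B,Q,Y)

(A,P,X): not NE [P2→Q gives 6>5; P3→Z gives 4>3]
(A,P,Y): not NE [P1→B gives 4>2; P3→Z gives 4>1]
(A,P,Z): not NE [P1→B gives 10>7]
(A,Q,X): NE
(A,Q,Y): not NE [P1→B gives 11>9; P2→P gives 11>8]
(A,Q,Z): not NE [P1→B gives 3>0; P3→Y gives 9>4]
(B,P,X): not NE [P1→A gives 7>2]
(B,P,Y): not NE [P3→X gives 8>0]
(B,P,Z): not NE [P3→X gives 8>4]
(B,Q,X): not NE [P2→P gives 9>1; P3→Y gives 11>6]
(B,Q,Y): NE
(B,Q,Z): not NE [P2→P gives 2>1; P3→Y gives 11>9]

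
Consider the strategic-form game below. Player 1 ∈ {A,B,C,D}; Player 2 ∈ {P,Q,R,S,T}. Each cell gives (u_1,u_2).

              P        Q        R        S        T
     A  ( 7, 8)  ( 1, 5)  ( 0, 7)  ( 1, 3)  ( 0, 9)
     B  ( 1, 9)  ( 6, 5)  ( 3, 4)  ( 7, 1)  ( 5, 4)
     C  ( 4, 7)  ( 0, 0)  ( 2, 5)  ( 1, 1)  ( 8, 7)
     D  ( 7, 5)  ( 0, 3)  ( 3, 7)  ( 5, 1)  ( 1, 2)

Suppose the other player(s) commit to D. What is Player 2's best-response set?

BR_2 = {R}

u_2(P vs D) = 5
u_2(Q vs D) = 3
u_2(R vs D) = 7
u_2(S vs D) = 1
u_2(T vs D) = 2
max payoff 7 at {R}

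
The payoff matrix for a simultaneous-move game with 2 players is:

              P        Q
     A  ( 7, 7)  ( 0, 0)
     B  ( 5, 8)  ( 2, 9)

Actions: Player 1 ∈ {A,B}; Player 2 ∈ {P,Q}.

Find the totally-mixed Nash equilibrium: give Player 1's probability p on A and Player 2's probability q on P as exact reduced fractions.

P1 indiff ⇒ q·7+(1-q)·0 = q·5+(1-q)·2 ⇒ q(2) = (1-q)(2) ⇒ q = 1/2
P2 indiff ⇒ p·7+(1-p)·8 = p·0+(1-p)·9 ⇒ p(7) = (1-p)(1) ⇒ p = 1/8

P1 mixes 1/8 on A; P2 mixes 1/2 on P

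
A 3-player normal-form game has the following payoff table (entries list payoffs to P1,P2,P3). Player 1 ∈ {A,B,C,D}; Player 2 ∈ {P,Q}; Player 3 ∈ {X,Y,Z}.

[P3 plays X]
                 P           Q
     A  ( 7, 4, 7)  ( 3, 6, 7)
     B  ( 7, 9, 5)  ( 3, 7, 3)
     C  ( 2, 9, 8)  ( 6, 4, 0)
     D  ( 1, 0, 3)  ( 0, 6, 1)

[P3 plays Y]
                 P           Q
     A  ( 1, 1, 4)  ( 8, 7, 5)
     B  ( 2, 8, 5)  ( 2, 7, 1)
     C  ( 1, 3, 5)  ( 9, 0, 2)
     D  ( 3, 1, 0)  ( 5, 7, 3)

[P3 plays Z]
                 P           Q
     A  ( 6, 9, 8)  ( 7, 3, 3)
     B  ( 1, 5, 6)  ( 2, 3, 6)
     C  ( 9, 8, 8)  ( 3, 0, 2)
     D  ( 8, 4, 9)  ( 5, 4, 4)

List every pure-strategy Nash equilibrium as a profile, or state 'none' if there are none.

Nash profiles: (C,P,Z)

(A,P,X): not NE [P2→Q gives 6>4; P3→Z gives 8>7]
(A,P,Y): not NE [P1→D gives 3>1; P2→Q gives 7>1; P3→Z gives 8>4]
(A,P,Z): not NE [P1→C gives 9>6]
(A,Q,X): not NE [P1→C gives 6>3]
(A,Q,Y): not NE [P1→C gives 9>8; P3→X gives 7>5]
(A,Q,Z): not NE [P2→P gives 9>3; P3→X gives 7>3]
(B,P,X): not NE [P3→Z gives 6>5]
(B,P,Y): not NE [P1→D gives 3>2; P3→Z gives 6>5]
(B,P,Z): not NE [P1→C gives 9>1]
(B,Q,X): not NE [P1→C gives 6>3; P2→P gives 9>7; P3→Z gives 6>3]
(B,Q,Y): not NE [P1→C gives 9>2; P2→P gives 8>7; P3→Z gives 6>1]
(B,Q,Z): not NE [P1→A gives 7>2; P2→P gives 5>3]
(C,P,X): not NE [P1→B gives 7>2]
(C,P,Y): not NE [P1→D gives 3>1; P3→Z gives 8>5]
(C,P,Z): NE
(C,Q,X): not NE [P2→P gives 9>4; P3→Z gives 2>0]
(C,Q,Y): not NE [P2→P gives 3>0]
(C,Q,Z): not NE [P1→A gives 7>3; P2→P gives 8>0]
(D,P,X): not NE [P1→B gives 7>1; P2→Q gives 6>0; P3→Z gives 9>3]
(D,P,Y): not NE [P2→Q gives 7>1; P3→Z gives 9>0]
(D,P,Z): not NE [P1→C gives 9>8]
(D,Q,X): not NE [P1→C gives 6>0; P3→Z gives 4>1]
(D,Q,Y): not NE [P1→C gives 9>5; P3→Z gives 4>3]
(D,Q,Z): not NE [P1→A gives 7>5]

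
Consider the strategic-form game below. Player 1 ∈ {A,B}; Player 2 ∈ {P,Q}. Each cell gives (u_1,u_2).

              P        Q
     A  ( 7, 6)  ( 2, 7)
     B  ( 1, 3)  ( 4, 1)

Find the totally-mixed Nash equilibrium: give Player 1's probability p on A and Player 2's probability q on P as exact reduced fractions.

P1 mixes 2/3 on A; P2 mixes 1/4 on P

P1 indiff ⇒ q·7+(1-q)·2 = q·1+(1-q)·4 ⇒ q(6) = (1-q)(2) ⇒ q = 1/4
P2 indiff ⇒ p·6+(1-p)·3 = p·7+(1-p)·1 ⇒ p(-1) = (1-p)(-2) ⇒ p = 2/3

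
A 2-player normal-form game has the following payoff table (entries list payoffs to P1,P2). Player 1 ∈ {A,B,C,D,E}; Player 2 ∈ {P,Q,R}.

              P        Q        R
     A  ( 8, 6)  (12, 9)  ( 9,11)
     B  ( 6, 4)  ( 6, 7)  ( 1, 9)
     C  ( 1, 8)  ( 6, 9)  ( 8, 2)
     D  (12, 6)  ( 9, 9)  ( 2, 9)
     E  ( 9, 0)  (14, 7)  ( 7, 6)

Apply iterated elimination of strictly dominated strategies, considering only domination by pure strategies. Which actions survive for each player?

Survivors P1:{A,E} P2:{Q,R}

P1 drop B (A beats it: P:8>6 Q:12>6 R:9>1)
P1 drop C (A beats it: P:8>1 Q:12>6 R:9>8)
P2 drop P (Q beats it: A:9>6 D:9>6 E:7>0)
P1 drop D (A beats it: Q:12>9 R:9>2)
P1→{A,E} P2→{Q,R}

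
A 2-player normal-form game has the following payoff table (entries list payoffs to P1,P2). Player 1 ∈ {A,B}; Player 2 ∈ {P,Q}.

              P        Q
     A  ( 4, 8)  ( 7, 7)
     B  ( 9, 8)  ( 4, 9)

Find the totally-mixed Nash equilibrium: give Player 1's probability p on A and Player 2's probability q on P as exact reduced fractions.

p=1/2, q=3/8

P1 indiff ⇒ q·4+(1-q)·7 = q·9+(1-q)·4 ⇒ q(-5) = (1-q)(-3) ⇒ q = 3/8
P2 indiff ⇒ p·8+(1-p)·8 = p·7+(1-p)·9 ⇒ p(1) = (1-p)(1) ⇒ p = 1/2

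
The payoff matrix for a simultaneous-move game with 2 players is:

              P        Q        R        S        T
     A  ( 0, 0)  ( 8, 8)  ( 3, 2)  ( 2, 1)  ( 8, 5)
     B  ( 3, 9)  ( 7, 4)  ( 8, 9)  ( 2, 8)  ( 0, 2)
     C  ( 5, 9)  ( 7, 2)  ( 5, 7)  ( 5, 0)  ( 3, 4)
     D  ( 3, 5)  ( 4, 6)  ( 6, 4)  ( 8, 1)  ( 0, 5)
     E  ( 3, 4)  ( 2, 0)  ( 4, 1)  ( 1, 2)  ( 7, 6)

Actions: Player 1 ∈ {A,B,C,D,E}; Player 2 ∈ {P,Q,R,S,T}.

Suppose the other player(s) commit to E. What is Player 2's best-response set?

u_2(P vs E) = 4
u_2(Q vs E) = 0
u_2(R vs E) = 1
u_2(S vs E) = 2
u_2(T vs E) = 6
max payoff 6 at {T}

BR_2 = {T}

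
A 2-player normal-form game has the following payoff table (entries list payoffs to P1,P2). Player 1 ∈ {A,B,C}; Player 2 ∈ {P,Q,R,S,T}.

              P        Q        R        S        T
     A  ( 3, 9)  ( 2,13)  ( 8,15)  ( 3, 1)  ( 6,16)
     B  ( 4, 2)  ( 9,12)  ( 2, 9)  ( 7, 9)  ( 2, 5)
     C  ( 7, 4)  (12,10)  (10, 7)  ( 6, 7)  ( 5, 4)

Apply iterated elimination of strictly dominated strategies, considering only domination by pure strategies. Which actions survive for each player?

P2 drop P (Q beats it: A:13>9 B:12>2 C:10>4)
P2 drop S (Q beats it: A:13>1 B:12>9 C:10>7)
P1 drop B (C beats it: Q:12>9 R:10>2 T:5>2)
P1→{A,C} P2→{Q,R,T}

Remaining: P1:{A,C} P2:{Q,R,T}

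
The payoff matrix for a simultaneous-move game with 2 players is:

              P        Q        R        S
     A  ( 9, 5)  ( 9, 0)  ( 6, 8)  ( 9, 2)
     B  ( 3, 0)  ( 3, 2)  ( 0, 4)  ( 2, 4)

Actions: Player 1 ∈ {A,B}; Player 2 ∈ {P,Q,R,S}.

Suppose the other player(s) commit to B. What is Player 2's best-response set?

u_2(P vs B) = 0
u_2(Q vs B) = 2
u_2(R vs B) = 4
u_2(S vs B) = 4
max payoff 4 at {R,S}

P2 best: {R,S}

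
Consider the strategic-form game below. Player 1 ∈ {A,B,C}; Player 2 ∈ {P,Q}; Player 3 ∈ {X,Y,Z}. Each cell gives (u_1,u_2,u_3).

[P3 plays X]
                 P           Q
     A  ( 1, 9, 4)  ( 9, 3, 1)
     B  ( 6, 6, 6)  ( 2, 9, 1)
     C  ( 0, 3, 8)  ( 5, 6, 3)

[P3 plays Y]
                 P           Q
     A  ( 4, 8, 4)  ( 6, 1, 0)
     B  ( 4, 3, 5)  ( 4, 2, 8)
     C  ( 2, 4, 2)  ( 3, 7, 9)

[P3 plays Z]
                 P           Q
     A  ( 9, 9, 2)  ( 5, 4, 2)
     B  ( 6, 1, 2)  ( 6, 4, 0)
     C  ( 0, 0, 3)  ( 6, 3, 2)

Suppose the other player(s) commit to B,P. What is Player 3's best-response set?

argmax u_3 = {X}

u_3(X vs B,P) = 6
u_3(Y vs B,P) = 5
u_3(Z vs B,P) = 2
max payoff 6 at {X}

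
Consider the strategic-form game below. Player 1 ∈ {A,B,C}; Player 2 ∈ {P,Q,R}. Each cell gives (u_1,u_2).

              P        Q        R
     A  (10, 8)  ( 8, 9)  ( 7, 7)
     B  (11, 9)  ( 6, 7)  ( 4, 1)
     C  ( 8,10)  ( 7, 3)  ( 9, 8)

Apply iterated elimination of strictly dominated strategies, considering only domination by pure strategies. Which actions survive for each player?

IESDS → P1:{A,B} P2:{P,Q}

P2 drop R (P beats it: A:8>7 B:9>1 C:10>8)
P1 drop C (A beats it: P:10>8 Q:8>7)
P1→{A,B} P2→{P,Q}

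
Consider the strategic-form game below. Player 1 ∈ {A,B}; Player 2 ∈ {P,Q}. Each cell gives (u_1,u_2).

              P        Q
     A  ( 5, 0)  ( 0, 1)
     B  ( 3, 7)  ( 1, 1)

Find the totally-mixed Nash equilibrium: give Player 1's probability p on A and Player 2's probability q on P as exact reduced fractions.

P1 mixes 6/7 on A; P2 mixes 1/3 on P

P1 indiff ⇒ q·5+(1-q)·0 = q·3+(1-q)·1 ⇒ q(2) = (1-q)(1) ⇒ q = 1/3
P2 indiff ⇒ p·0+(1-p)·7 = p·1+(1-p)·1 ⇒ p(-1) = (1-p)(-6) ⇒ p = 6/7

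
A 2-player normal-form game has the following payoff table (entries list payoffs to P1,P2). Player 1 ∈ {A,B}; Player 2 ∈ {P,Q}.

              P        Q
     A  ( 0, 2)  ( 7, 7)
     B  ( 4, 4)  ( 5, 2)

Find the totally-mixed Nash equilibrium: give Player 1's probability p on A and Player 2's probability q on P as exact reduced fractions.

P1 indiff ⇒ q·0+(1-q)·7 = q·4+(1-q)·5 ⇒ q(-4) = (1-q)(-2) ⇒ q = 1/3
P2 indiff ⇒ p·2+(1-p)·4 = p·7+(1-p)·2 ⇒ p(-5) = (1-p)(-2) ⇒ p = 2/7

P1 mixes 2/7 on A; P2 mixes 1/3 on P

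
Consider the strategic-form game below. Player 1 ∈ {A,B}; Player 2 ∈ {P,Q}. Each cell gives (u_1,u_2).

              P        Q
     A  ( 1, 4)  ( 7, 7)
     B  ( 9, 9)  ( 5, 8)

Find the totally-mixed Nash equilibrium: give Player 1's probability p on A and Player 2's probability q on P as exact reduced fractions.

(p,q) = (1/4, 1/5)

P1 indiff ⇒ q·1+(1-q)·7 = q·9+(1-q)·5 ⇒ q(-8) = (1-q)(-2) ⇒ q = 1/5
P2 indiff ⇒ p·4+(1-p)·9 = p·7+(1-p)·8 ⇒ p(-3) = (1-p)(-1) ⇒ p = 1/4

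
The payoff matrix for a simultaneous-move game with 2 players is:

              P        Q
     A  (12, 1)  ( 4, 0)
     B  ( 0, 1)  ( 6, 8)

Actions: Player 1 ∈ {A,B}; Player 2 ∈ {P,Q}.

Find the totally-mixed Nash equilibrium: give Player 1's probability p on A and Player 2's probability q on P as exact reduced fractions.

P1 indiff ⇒ q·12+(1-q)·4 = q·0+(1-q)·6 ⇒ q(12) = (1-q)(2) ⇒ q = 1/7
P2 indiff ⇒ p·1+(1-p)·1 = p·0+(1-p)·8 ⇒ p(1) = (1-p)(7) ⇒ p = 7/8

p=7/8, q=1/7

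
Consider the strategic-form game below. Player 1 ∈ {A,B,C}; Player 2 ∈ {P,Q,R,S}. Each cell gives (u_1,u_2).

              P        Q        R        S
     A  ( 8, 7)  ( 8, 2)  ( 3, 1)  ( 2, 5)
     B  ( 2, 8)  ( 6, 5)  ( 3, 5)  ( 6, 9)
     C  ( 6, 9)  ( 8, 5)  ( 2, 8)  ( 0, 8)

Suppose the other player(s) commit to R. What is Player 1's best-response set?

u_1(A vs R) = 3
u_1(B vs R) = 3
u_1(C vs R) = 2
max payoff 3 at {A,B}

P1 best: {A,B}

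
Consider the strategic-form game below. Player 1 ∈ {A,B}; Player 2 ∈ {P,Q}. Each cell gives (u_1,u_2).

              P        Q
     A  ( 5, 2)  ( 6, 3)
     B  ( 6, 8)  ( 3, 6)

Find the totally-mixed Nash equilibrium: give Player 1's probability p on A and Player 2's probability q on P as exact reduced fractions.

P1 indiff ⇒ q·5+(1-q)·6 = q·6+(1-q)·3 ⇒ q(-1) = (1-q)(-3) ⇒ q = 3/4
P2 indiff ⇒ p·2+(1-p)·8 = p·3+(1-p)·6 ⇒ p(-1) = (1-p)(-2) ⇒ p = 2/3

(p,q) = (2/3, 3/4)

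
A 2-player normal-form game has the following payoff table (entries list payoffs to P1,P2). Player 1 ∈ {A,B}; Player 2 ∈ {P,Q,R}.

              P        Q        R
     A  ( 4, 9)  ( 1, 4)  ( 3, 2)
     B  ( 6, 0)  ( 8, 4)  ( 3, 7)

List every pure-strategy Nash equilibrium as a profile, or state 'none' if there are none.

NE set: (B,R)

(A,P): not NE [P1→B gives 6>4]
(A,Q): not NE [P1→B gives 8>1; P2→P gives 9>4]
(A,R): not NE [P2→P gives 9>2]
(B,P): not NE [P2→R gives 7>0]
(B,Q): not NE [P2→R gives 7>4]
(B,R): NE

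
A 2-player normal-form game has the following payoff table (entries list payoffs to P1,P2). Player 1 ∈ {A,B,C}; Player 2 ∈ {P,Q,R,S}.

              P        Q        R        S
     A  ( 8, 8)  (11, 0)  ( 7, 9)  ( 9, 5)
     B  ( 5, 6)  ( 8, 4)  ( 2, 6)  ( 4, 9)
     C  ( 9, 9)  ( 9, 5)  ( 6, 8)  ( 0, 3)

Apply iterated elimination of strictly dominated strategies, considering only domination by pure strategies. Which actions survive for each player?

Remaining: P1:{A,C} P2:{P,R}

P1 drop B (A beats it: P:8>5 Q:11>8 R:7>2 S:9>4)
P2 drop Q (P beats it: A:8>0 C:9>5)
P2 drop S (P beats it: A:8>5 C:9>3)
P1→{A,C} P2→{P,R}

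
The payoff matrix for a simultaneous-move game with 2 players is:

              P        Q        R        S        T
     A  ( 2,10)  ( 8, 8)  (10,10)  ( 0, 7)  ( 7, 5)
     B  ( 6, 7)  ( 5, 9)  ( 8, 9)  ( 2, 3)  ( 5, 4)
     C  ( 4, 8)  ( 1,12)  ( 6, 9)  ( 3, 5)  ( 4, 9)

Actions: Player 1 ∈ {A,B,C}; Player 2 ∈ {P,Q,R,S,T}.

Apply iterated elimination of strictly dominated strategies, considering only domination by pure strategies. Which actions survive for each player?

Remaining: P1:{A,B} P2:{P,Q,R}

P2 drop S (P beats it: A:10>7 B:7>3 C:8>5)
P1 drop C (B beats it: P:6>4 Q:5>1 R:8>6 T:5>4)
P2 drop T (P beats it: A:10>5 B:7>4)
P1→{A,B} P2→{P,Q,R}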